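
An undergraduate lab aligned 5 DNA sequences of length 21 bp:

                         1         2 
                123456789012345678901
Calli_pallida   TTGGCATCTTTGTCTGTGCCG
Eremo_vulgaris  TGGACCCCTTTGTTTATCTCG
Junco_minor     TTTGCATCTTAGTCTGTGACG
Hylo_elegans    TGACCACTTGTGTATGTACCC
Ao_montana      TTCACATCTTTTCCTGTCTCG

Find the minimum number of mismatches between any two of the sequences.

Pairwise Hamming distances:
  Calli_pallida vs Eremo_vulgaris: 8
  Calli_pallida vs Junco_minor: 3
  Calli_pallida vs Hylo_elegans: 9
  Calli_pallida vs Ao_montana: 6
  Eremo_vulgaris vs Junco_minor: 10
  Eremo_vulgaris vs Hylo_elegans: 10
  Eremo_vulgaris vs Ao_montana: 8
  Junco_minor vs Hylo_elegans: 11
  Junco_minor vs Ao_montana: 7
  Hylo_elegans vs Ao_montana: 12
The smallest is 3, between Calli_pallida and Junco_minor.

3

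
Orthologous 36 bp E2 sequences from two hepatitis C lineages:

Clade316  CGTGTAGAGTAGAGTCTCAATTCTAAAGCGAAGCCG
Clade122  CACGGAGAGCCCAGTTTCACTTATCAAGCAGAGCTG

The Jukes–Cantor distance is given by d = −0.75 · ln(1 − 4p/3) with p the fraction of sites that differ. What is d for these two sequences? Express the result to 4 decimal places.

The sequences differ at positions 2 (G/A), 3 (T/C), 5 (T/G), 10 (T/C), 11 (A/C), 12 (G/C), 16 (C/T), 20 (A/C), 23 (C/A), 25 (A/C), 30 (G/A), 31 (A/G), 35 (C/T).
p = 13/36 = 0.361111.
d = −0.75 · ln(1 − (4/3)·0.361111) = −0.75 · ln(0.518519) = −0.75 · (-0.656779) = 0.4926.

0.4926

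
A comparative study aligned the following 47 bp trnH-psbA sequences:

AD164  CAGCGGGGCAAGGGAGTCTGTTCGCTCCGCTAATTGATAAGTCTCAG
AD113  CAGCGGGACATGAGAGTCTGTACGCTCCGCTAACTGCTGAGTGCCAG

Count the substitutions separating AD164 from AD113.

The sequences differ at positions 8 (G/A), 11 (A/T), 13 (G/A), 22 (T/A), 34 (T/C), 37 (A/C), 39 (A/G), 43 (C/G), 44 (T/C).
That gives 9 mismatches out of 47 aligned sites, so the Hamming distance is 9.

9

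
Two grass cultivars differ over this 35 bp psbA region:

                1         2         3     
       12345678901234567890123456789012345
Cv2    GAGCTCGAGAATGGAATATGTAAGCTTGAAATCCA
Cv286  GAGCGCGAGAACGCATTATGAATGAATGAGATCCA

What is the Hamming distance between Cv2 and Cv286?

Differing sites — 5:T/G; 12:T/C; 14:G/C; 16:A/T; 21:T/A; 23:A/T; 25:C/A; 26:T/A; 30:A/G.
That gives 9 mismatches out of 35 aligned sites, so the Hamming distance is 9.

9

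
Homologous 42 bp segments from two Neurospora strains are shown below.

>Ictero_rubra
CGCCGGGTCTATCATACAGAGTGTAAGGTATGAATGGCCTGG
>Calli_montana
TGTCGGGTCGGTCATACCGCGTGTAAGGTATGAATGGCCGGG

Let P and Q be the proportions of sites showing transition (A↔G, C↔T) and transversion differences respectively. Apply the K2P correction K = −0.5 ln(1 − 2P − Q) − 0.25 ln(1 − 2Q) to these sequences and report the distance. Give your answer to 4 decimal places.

Differing sites — 1:C/T (Ti); 3:C/T (Ti); 10:T/G (Tv); 11:A/G (Ti); 18:A/C (Tv); 20:A/C (Tv); 40:T/G (Tv).
Of the 7 differences, 3 transitions and 4 transversions over 42 sites: P = 3/42 = 0.071429, Q = 4/42 = 0.095238.
d = −0.5·ln(0.761904) − 0.25·ln(0.809524) = −0.5·(-0.271935) − 0.25·(-0.211309) = 0.1888.

0.1888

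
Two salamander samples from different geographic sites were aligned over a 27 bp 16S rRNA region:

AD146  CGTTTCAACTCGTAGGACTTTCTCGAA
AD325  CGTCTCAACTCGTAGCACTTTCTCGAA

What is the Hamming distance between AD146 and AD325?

Differing sites — 4:T/C; 16:G/C.
That gives 2 mismatches out of 27 aligned sites, so the Hamming distance is 2.

2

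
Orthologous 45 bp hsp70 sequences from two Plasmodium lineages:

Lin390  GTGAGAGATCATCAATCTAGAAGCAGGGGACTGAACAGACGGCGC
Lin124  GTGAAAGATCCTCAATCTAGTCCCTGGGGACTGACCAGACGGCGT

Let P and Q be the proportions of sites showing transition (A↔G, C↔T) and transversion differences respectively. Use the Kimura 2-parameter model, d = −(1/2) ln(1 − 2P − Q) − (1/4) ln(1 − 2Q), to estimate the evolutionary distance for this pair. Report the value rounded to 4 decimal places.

0.2032

Mismatches occur at site 5 (G→A, transition), site 11 (A→C, transversion), site 21 (A→T, transversion), site 22 (A→C, transversion), site 23 (G→C, transversion), site 25 (A→T, transversion), site 35 (A→C, transversion), site 45 (C→T, transition).
Of the 8 differences, 2 transitions and 6 transversions over 45 sites: P = 2/45 = 0.044444, Q = 6/45 = 0.133333.
d = −0.5·ln(0.777779) − 0.25·ln(0.733334) = −0.5·(-0.251313) − 0.25·(-0.310154) = 0.2032.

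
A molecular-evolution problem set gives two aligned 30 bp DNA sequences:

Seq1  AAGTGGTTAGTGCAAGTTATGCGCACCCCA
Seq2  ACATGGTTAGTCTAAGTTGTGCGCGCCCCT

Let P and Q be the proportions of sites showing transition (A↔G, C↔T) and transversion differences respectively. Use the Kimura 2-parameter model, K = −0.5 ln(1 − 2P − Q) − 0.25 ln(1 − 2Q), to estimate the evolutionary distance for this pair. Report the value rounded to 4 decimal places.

0.2842

Differing sites — 2:A/C (Tv); 3:G/A (Ti); 12:G/C (Tv); 13:C/T (Ti); 19:A/G (Ti); 25:A/G (Ti); 30:A/T (Tv).
Of the 7 differences, 4 transitions and 3 transversions over 30 sites: P = 4/30 = 0.133333, Q = 3/30 = 0.100000.
d = −0.5·ln(0.633334) − 0.25·ln(0.800000) = −0.5·(-0.456757) − 0.25·(-0.223144) = 0.2842.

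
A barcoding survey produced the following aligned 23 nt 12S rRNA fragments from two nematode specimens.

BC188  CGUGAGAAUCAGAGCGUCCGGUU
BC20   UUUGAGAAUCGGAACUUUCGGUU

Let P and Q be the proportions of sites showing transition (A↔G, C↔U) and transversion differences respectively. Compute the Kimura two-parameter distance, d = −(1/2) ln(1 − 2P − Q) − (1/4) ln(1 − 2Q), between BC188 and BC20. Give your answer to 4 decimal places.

The sequences differ at positions 1 (C/U, transition), 2 (G/U, transversion), 11 (A/G, transition), 14 (G/A, transition), 16 (G/U, transversion), 18 (C/U, transition).
Of the 6 differences, 4 transitions and 2 transversions over 23 sites: P = 4/23 = 0.173913, Q = 2/23 = 0.086957.
d = −0.5·ln(0.565217) − 0.25·ln(0.826086) = −0.5·(-0.570546) − 0.25·(-0.191056) = 0.3330.

0.3330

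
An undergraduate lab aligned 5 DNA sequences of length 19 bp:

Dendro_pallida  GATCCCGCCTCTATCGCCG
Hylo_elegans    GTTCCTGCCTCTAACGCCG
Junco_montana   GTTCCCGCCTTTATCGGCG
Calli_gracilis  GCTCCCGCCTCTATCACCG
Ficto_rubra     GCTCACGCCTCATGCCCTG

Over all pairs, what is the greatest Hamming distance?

9

Pairwise Hamming distances:
  Dendro_pallida vs Hylo_elegans: 3
  Dendro_pallida vs Junco_montana: 3
  Dendro_pallida vs Calli_gracilis: 2
  Dendro_pallida vs Ficto_rubra: 7
  Hylo_elegans vs Junco_montana: 4
  Hylo_elegans vs Calli_gracilis: 4
  Hylo_elegans vs Ficto_rubra: 8
  Junco_montana vs Calli_gracilis: 4
  Junco_montana vs Ficto_rubra: 9
  Calli_gracilis vs Ficto_rubra: 6
The largest is 9, between Junco_montana and Ficto_rubra.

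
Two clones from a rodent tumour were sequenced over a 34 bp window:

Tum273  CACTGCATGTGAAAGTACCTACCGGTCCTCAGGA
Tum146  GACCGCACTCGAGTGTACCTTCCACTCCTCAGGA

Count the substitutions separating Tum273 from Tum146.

10

Mismatches occur at site 1 (C/G), site 4 (T/C), site 8 (T/C), site 9 (G/T), site 10 (T/C), site 13 (A/G), site 14 (A/T), site 21 (A/T), site 24 (G/A), site 25 (G/C).
That gives 10 mismatches out of 34 aligned sites, so the Hamming distance is 10.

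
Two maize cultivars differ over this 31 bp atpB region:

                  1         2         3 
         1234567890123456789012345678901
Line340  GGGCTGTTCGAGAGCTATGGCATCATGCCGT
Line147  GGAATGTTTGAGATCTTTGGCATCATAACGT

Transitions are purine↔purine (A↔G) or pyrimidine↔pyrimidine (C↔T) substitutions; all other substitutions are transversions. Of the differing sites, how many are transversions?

Differing sites — 3:G/A (Ti); 4:C/A (Tv); 9:C/T (Ti); 14:G/T (Tv); 17:A/T (Tv); 27:G/A (Ti); 28:C/A (Tv).
Of the 7 differences, 3 transitions and 4 transversions, so the answer is 4.

4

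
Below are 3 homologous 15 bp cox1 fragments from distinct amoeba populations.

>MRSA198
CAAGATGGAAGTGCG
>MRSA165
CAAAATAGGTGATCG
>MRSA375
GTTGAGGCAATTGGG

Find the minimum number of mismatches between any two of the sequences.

Pairwise Hamming distances:
  MRSA198 vs MRSA165: 6
  MRSA198 vs MRSA375: 7
  MRSA165 vs MRSA375: 13
The smallest is 6, between MRSA198 and MRSA165.

6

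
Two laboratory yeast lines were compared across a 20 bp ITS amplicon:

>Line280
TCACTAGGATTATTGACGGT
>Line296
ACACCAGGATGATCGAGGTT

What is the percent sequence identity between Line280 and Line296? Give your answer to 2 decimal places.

70.00%

Mismatches occur at site 1 (T↔A), site 5 (T↔C), site 11 (T↔G), site 14 (T↔C), site 17 (C↔G), site 19 (G↔T).
14 of the 20 sites match, so the percent identity is 14/20 × 100 = 70.00%.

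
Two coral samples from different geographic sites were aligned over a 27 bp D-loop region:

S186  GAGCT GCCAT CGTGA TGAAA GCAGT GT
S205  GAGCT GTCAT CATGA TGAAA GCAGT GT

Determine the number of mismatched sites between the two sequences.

Differing sites — 7:C/T; 12:G/A.
That gives 2 mismatches out of 27 aligned sites, so the Hamming distance is 2.

2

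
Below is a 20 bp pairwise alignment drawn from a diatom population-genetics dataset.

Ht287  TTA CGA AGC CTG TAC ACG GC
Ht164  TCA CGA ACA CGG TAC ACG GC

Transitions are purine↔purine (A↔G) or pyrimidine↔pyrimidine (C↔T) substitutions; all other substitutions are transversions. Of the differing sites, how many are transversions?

3

Mismatches occur at site 2 (T→C, transition), site 8 (G→C, transversion), site 9 (C→A, transversion), site 11 (T→G, transversion).
Of the 4 differences, 1 transition and 3 transversions, so the answer is 3.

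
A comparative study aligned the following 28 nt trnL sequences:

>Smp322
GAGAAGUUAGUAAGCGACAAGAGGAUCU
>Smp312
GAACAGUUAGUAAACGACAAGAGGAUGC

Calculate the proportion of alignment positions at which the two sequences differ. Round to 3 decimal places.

The sequences differ at positions 3 (G/A), 4 (A/C), 14 (G/A), 27 (C/G), 28 (U/C).
There are 5 differences over 28 sites, so p = 5/28 = 0.179.

0.179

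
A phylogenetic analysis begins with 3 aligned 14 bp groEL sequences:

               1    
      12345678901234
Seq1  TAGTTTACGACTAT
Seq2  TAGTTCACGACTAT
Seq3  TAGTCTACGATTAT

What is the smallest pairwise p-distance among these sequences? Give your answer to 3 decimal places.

Pairwise Hamming distances:
  Seq1 vs Seq2: 1
  Seq1 vs Seq3: 2
  Seq2 vs Seq3: 3
The smallest is 1 mismatch, between Seq1 and Seq2; p = 1/14 = 0.071.

0.071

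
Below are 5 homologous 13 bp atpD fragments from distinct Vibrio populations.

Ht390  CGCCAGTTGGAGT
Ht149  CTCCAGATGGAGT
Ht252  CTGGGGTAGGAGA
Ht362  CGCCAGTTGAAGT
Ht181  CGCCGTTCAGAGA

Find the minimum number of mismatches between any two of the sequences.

1

Pairwise Hamming distances:
  Ht390 vs Ht149: 2
  Ht390 vs Ht252: 6
  Ht390 vs Ht362: 1
  Ht390 vs Ht181: 5
  Ht149 vs Ht252: 6
  Ht149 vs Ht362: 3
  Ht149 vs Ht181: 7
  Ht252 vs Ht362: 7
  Ht252 vs Ht181: 6
  Ht362 vs Ht181: 6
The smallest is 1, between Ht390 and Ht362.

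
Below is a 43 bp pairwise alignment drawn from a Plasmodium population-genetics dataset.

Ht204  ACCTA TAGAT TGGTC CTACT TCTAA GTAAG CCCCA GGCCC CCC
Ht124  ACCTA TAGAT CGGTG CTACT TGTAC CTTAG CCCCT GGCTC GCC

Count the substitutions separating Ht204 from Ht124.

The sequences differ at positions 11 (T/C), 15 (C/G), 22 (C/G), 25 (A/C), 26 (G/C), 28 (A/T), 35 (A/T), 39 (C/T), 41 (C/G).
That gives 9 mismatches out of 43 aligned sites, so the Hamming distance is 9.

9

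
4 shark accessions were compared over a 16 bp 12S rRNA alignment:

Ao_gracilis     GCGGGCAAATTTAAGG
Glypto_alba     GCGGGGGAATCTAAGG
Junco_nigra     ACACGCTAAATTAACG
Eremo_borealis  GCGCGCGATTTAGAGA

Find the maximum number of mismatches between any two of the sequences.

9

Pairwise Hamming distances:
  Ao_gracilis vs Glypto_alba: 3
  Ao_gracilis vs Junco_nigra: 6
  Ao_gracilis vs Eremo_borealis: 6
  Glypto_alba vs Junco_nigra: 8
  Glypto_alba vs Eremo_borealis: 7
  Junco_nigra vs Eremo_borealis: 9
The largest is 9, between Junco_nigra and Eremo_borealis.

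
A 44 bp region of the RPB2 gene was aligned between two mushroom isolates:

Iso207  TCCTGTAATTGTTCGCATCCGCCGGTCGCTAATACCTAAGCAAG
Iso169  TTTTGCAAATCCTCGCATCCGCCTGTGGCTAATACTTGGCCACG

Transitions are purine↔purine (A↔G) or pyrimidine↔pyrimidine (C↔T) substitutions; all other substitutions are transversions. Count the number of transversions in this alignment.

Mismatches occur at site 2 (C→T, transition), site 3 (C→T, transition), site 6 (T→C, transition), site 9 (T→A, transversion), site 11 (G→C, transversion), site 12 (T→C, transition), site 24 (G→T, transversion), site 27 (C→G, transversion), site 36 (C→T, transition), site 38 (A→G, transition), site 39 (A→G, transition), site 40 (G→C, transversion), site 43 (A→C, transversion).
Of the 13 differences, 7 transitions and 6 transversions, so the answer is 6.

6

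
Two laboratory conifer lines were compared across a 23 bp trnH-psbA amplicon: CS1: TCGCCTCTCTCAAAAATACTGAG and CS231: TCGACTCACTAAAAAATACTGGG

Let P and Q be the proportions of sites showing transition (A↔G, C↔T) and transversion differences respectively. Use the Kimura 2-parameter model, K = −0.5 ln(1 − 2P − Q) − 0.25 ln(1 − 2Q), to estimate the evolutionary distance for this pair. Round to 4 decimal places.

Mismatches occur at site 4 (C↔A, transversion), site 8 (T↔A, transversion), site 11 (C↔A, transversion), site 22 (A↔G, transition).
Of the 4 differences, 1 transition and 3 transversions over 23 sites: P = 1/23 = 0.043478, Q = 3/23 = 0.130435.
d = −0.5·ln(0.782609) − 0.25·ln(0.739130) = −0.5·(-0.245122) − 0.25·(-0.302281) = 0.1981.

0.1981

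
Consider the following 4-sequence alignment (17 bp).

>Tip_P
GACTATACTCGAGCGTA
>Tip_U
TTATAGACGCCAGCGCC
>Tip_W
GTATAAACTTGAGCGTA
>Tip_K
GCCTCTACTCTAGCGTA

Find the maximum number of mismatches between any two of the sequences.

9

Pairwise Hamming distances:
  Tip_P vs Tip_U: 8
  Tip_P vs Tip_W: 4
  Tip_P vs Tip_K: 3
  Tip_U vs Tip_W: 7
  Tip_U vs Tip_K: 9
  Tip_W vs Tip_K: 6
The largest is 9, between Tip_U and Tip_K.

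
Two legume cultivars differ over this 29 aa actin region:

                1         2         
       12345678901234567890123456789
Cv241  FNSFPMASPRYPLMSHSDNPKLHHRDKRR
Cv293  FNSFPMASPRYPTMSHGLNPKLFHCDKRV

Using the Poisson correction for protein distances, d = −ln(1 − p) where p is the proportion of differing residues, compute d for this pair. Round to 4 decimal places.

0.2318

Differing sites — 13:L/T; 17:S/G; 18:D/L; 23:H/F; 25:R/C; 29:R/V.
p = 6/29 = 0.206897.
d = −ln(1 − 0.206897) = −ln(0.793103) = 0.2318.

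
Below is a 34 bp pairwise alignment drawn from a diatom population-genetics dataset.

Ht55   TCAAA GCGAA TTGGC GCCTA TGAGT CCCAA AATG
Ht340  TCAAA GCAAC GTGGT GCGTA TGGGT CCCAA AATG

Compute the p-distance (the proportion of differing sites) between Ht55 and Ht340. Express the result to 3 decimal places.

0.176

The sequences differ at positions 8 (G/A), 10 (A/C), 11 (T/G), 15 (C/T), 18 (C/G), 23 (A/G).
There are 6 differences over 34 sites, so p = 6/34 = 0.176.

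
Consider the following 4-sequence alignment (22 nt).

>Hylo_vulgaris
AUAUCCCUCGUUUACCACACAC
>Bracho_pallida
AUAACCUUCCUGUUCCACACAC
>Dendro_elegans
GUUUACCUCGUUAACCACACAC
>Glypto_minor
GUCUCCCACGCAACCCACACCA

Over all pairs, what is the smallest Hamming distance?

Pairwise Hamming distances:
  Hylo_vulgaris vs Bracho_pallida: 5
  Hylo_vulgaris vs Dendro_elegans: 4
  Hylo_vulgaris vs Glypto_minor: 9
  Bracho_pallida vs Dendro_elegans: 9
  Bracho_pallida vs Glypto_minor: 12
  Dendro_elegans vs Glypto_minor: 8
The smallest is 4, between Hylo_vulgaris and Dendro_elegans.

4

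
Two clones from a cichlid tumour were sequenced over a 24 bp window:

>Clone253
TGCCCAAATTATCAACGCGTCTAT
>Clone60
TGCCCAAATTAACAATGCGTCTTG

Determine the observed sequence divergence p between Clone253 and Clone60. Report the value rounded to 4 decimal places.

0.1667

Mismatches occur at site 12 (T↔A), site 16 (C↔T), site 23 (A↔T), site 24 (T↔G).
There are 4 differences over 24 sites, so p = 4/24 = 0.1667.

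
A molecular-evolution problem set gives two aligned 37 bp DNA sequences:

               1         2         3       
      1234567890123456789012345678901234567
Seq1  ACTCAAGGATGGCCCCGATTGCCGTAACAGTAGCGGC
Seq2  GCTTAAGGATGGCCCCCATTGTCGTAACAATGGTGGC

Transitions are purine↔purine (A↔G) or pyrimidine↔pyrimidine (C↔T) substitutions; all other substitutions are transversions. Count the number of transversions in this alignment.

The sequences differ at positions 1 (A/G, transition), 4 (C/T, transition), 17 (G/C, transversion), 22 (C/T, transition), 30 (G/A, transition), 32 (A/G, transition), 34 (C/T, transition).
Of the 7 differences, 6 transitions and 1 transversion, so the answer is 1.

1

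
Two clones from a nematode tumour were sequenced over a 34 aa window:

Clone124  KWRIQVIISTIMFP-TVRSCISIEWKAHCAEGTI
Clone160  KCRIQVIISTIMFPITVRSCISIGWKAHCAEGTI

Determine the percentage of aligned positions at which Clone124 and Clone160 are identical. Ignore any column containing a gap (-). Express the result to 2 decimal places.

93.94%

Excluding the 1 gap column leaves 33 comparable sites.
The sequences differ at positions 2 (W/C), 24 (E/G).
31 of the 33 comparable sites match, so the percent identity is 31/33 × 100 = 93.94%.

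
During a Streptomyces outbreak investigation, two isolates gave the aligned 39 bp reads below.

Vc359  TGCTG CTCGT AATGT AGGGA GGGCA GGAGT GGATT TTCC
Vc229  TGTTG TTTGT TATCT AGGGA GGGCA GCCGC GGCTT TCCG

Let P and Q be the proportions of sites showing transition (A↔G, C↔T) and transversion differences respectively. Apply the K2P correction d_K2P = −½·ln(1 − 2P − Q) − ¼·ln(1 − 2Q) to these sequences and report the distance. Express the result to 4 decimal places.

0.3560

Differing sites — 3:C/T (Ti); 6:C/T (Ti); 8:C/T (Ti); 11:A/T (Tv); 14:G/C (Tv); 27:G/C (Tv); 28:A/C (Tv); 30:T/C (Ti); 33:A/C (Tv); 37:T/C (Ti); 39:C/G (Tv).
Of the 11 differences, 5 transitions and 6 transversions over 39 sites: P = 5/39 = 0.128205, Q = 6/39 = 0.153846.
d = −0.5·ln(0.589744) − 0.25·ln(0.692308) = −0.5·(-0.528067) − 0.25·(-0.367724) = 0.3560.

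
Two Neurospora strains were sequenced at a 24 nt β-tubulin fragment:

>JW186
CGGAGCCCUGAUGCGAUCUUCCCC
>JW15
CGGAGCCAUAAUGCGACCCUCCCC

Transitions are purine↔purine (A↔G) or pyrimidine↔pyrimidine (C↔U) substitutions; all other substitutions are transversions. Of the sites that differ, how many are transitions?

Mismatches occur at site 8 (C/A, transversion), site 10 (G/A, transition), site 17 (U/C, transition), site 19 (U/C, transition).
Of the 4 differences, 3 transitions and 1 transversion, so the answer is 3.

3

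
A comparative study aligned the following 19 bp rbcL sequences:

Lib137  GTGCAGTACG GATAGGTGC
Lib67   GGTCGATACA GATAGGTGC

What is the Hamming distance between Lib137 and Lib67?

Mismatches occur at site 2 (T/G), site 3 (G/T), site 5 (A/G), site 6 (G/A), site 10 (G/A).
That gives 5 mismatches out of 19 aligned sites, so the Hamming distance is 5.

5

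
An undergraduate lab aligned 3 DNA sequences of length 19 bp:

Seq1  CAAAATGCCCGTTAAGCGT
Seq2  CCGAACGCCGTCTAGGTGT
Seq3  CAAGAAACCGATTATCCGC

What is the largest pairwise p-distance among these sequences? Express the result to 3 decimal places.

Pairwise Hamming distances:
  Seq1 vs Seq2: 8
  Seq1 vs Seq3: 8
  Seq2 vs Seq3: 11
The largest is 11 mismatches, between Seq2 and Seq3; p = 11/19 = 0.579.

0.579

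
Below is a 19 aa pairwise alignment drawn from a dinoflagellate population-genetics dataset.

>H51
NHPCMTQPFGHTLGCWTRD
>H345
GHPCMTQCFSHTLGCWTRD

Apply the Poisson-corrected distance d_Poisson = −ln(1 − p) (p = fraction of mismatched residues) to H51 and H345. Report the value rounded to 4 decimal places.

0.1719

Differing sites — 1:N/G; 8:P/C; 10:G/S.
p = 3/19 = 0.157895.
d = −ln(1 − 0.157895) = −ln(0.842105) = 0.1719.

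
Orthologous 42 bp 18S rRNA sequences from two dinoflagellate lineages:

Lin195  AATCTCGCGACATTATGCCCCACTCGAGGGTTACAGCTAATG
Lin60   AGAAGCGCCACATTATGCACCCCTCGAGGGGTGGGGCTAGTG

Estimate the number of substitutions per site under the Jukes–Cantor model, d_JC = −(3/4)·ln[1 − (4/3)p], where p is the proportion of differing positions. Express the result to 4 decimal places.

Mismatches occur at site 2 (A→G), site 3 (T→A), site 4 (C→A), site 5 (T→G), site 9 (G→C), site 19 (C→A), site 22 (A→C), site 31 (T→G), site 33 (A→G), site 34 (C→G), site 35 (A→G), site 40 (A→G).
p = 12/42 = 0.285714.
d = −0.75 · ln(1 − (4/3)·0.285714) = −0.75 · ln(0.619048) = −0.75 · (-0.479572) = 0.3597.

0.3597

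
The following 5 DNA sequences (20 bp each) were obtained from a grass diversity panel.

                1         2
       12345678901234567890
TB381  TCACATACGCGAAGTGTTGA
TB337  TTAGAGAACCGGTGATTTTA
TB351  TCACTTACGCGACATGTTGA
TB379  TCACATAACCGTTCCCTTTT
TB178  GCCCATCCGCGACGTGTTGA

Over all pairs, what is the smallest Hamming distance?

3

Pairwise Hamming distances:
  TB381 vs TB337: 10
  TB381 vs TB351: 3
  TB381 vs TB379: 9
  TB381 vs TB178: 4
  TB337 vs TB351: 12
  TB337 vs TB379: 8
  TB337 vs TB178: 13
  TB351 vs TB379: 10
  TB351 vs TB178: 5
  TB379 vs TB178: 12
The smallest is 3, between TB381 and TB351.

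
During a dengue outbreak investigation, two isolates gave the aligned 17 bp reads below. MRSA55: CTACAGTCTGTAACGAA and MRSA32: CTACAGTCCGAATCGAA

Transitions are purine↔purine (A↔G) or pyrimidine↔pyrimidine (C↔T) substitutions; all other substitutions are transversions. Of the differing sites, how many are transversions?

Mismatches occur at site 9 (T/C, transition), site 11 (T/A, transversion), site 13 (A/T, transversion).
Of the 3 differences, 1 transition and 2 transversions, so the answer is 2.

2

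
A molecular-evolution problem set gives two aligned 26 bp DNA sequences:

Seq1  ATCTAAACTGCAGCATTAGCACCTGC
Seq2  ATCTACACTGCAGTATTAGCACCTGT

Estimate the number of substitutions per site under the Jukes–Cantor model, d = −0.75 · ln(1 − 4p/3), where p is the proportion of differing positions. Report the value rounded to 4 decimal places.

0.1253

The sequences differ at positions 6 (A/C), 14 (C/T), 26 (C/T).
p = 3/26 = 0.115385.
d = −0.75 · ln(1 − (4/3)·0.115385) = −0.75 · ln(0.846153) = −0.75 · (-0.167055) = 0.1253.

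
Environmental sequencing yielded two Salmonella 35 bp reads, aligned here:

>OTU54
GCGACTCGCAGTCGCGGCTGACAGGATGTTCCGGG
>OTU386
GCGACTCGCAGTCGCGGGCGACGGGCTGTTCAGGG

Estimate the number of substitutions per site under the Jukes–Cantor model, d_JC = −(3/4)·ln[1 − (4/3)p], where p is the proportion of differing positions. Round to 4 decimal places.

0.1585

Differing sites — 18:C/G; 19:T/C; 23:A/G; 26:A/C; 32:C/A.
p = 5/35 = 0.142857.
d = −0.75 · ln(1 − (4/3)·0.142857) = −0.75 · ln(0.809524) = −0.75 · (-0.211309) = 0.1585.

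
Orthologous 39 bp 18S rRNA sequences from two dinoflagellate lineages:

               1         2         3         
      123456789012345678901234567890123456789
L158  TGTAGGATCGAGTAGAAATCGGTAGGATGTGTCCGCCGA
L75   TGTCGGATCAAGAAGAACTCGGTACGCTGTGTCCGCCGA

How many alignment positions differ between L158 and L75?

6

The sequences differ at positions 4 (A/C), 10 (G/A), 13 (T/A), 18 (A/C), 25 (G/C), 27 (A/C).
That gives 6 mismatches out of 39 aligned sites, so the Hamming distance is 6.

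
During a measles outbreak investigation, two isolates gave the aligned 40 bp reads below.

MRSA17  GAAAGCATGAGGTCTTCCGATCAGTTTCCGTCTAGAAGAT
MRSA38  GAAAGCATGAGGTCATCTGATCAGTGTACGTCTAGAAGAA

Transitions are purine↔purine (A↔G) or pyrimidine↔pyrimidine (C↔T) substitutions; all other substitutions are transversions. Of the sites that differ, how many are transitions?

1

Differing sites — 15:T/A (Tv); 18:C/T (Ti); 26:T/G (Tv); 28:C/A (Tv); 40:T/A (Tv).
Of the 5 differences, 1 transition and 4 transversions, so the answer is 1.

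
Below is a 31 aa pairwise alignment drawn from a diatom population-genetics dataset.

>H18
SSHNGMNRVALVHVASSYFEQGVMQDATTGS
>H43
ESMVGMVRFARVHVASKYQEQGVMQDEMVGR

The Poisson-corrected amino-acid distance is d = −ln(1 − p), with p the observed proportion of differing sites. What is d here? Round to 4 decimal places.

0.4895

The sequences differ at positions 1 (S/E), 3 (H/M), 4 (N/V), 7 (N/V), 9 (V/F), 11 (L/R), 17 (S/K), 19 (F/Q), 27 (A/E), 28 (T/M), 29 (T/V), 31 (S/R).
p = 12/31 = 0.387097.
d = −ln(1 − 0.387097) = −ln(0.612903) = 0.4895.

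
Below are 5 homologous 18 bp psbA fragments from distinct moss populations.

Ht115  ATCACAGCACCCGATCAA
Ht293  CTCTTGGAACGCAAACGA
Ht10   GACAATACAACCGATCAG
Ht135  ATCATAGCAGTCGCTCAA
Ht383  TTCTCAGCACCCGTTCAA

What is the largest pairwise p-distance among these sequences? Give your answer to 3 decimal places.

Pairwise Hamming distances:
  Ht115 vs Ht293: 9
  Ht115 vs Ht10: 7
  Ht115 vs Ht135: 4
  Ht115 vs Ht383: 3
  Ht293 vs Ht10: 13
  Ht293 vs Ht135: 10
  Ht293 vs Ht383: 9
  Ht10 vs Ht135: 9
  Ht10 vs Ht383: 9
  Ht135 vs Ht383: 6
The largest is 13 mismatches, between Ht293 and Ht10; p = 13/18 = 0.722.

0.722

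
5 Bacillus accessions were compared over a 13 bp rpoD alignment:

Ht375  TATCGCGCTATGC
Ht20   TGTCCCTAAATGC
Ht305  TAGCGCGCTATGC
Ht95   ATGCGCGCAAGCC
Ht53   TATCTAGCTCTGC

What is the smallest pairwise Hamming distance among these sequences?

Pairwise Hamming distances:
  Ht375 vs Ht20: 5
  Ht375 vs Ht305: 1
  Ht375 vs Ht95: 6
  Ht375 vs Ht53: 3
  Ht20 vs Ht305: 6
  Ht20 vs Ht95: 8
  Ht20 vs Ht53: 7
  Ht305 vs Ht95: 5
  Ht305 vs Ht53: 4
  Ht95 vs Ht53: 9
The smallest is 1, between Ht375 and Ht305.

1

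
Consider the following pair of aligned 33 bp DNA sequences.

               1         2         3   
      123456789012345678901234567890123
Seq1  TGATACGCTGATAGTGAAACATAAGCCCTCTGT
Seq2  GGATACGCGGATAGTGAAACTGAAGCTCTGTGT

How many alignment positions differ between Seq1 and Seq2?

Differing sites — 1:T/G; 9:T/G; 21:A/T; 22:T/G; 27:C/T; 30:C/G.
That gives 6 mismatches out of 33 aligned sites, so the Hamming distance is 6.

6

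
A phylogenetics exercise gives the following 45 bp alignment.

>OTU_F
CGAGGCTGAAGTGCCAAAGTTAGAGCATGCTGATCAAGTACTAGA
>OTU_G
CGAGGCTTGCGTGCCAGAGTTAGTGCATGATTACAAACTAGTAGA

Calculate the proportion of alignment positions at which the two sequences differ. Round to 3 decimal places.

Differing sites — 8:G/T; 9:A/G; 10:A/C; 17:A/G; 24:A/T; 30:C/A; 32:G/T; 34:T/C; 35:C/A; 38:G/C; 41:C/G.
There are 11 differences over 45 sites, so p = 11/45 = 0.244.

0.244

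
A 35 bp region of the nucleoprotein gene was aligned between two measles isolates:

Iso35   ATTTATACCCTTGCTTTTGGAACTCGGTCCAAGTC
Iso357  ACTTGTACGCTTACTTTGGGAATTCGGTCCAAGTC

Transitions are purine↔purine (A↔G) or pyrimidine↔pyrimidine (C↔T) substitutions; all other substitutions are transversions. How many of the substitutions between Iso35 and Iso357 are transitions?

4

Differing sites — 2:T/C (Ti); 5:A/G (Ti); 9:C/G (Tv); 13:G/A (Ti); 18:T/G (Tv); 23:C/T (Ti).
Of the 6 differences, 4 transitions and 2 transversions, so the answer is 4.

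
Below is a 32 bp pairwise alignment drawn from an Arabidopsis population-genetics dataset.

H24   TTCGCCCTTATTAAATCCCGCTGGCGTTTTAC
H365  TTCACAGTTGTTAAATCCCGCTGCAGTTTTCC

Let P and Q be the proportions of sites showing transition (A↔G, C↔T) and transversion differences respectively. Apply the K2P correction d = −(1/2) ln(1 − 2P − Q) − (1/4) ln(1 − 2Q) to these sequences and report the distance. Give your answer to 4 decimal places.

The sequences differ at positions 4 (G/A, transition), 6 (C/A, transversion), 7 (C/G, transversion), 10 (A/G, transition), 24 (G/C, transversion), 25 (C/A, transversion), 31 (A/C, transversion).
Of the 7 differences, 2 transitions and 5 transversions over 32 sites: P = 2/32 = 0.062500, Q = 5/32 = 0.156250.
d = −0.5·ln(0.718750) − 0.25·ln(0.687500) = −0.5·(-0.330242) − 0.25·(-0.374693) = 0.2588.

0.2588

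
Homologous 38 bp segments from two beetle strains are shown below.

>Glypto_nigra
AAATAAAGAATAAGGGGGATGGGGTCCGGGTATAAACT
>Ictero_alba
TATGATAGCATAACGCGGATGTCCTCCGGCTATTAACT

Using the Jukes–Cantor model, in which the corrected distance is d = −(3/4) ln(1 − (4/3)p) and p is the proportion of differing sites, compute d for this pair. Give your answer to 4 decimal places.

Mismatches occur at site 1 (A/T), site 3 (A/T), site 4 (T/G), site 6 (A/T), site 9 (A/C), site 14 (G/C), site 16 (G/C), site 22 (G/T), site 23 (G/C), site 24 (G/C), site 30 (G/C), site 34 (A/T).
p = 12/38 = 0.315789.
d = −0.75 · ln(1 − (4/3)·0.315789) = −0.75 · ln(0.578948) = −0.75 · (-0.546543) = 0.4099.

0.4099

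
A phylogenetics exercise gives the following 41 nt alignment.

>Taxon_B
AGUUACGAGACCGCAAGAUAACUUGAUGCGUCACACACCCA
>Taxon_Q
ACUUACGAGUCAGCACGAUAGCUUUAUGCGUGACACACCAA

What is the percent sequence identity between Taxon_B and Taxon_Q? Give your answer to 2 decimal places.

80.49%

Mismatches occur at site 2 (G→C), site 10 (A→U), site 12 (C→A), site 16 (A→C), site 21 (A→G), site 25 (G→U), site 32 (C→G), site 40 (C→A).
33 of the 41 sites match, so the percent identity is 33/41 × 100 = 80.49%.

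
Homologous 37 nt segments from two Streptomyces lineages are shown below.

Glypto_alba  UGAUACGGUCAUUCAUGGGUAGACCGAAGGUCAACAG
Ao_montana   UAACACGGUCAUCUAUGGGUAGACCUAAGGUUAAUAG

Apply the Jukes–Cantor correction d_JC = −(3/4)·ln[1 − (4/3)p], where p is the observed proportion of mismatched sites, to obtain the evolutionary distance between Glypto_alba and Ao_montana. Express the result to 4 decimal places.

0.2180

Differing sites — 2:G/A; 4:U/C; 13:U/C; 14:C/U; 26:G/U; 32:C/U; 35:C/U.
p = 7/37 = 0.189189.
d = −0.75 · ln(1 − (4/3)·0.189189) = −0.75 · ln(0.747748) = −0.75 · (-0.290689) = 0.2180.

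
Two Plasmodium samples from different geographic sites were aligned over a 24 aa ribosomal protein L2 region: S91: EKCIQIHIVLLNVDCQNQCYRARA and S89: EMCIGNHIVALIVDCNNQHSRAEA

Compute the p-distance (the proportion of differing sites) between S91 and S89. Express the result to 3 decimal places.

Differing sites — 2:K/M; 5:Q/G; 6:I/N; 10:L/A; 12:N/I; 16:Q/N; 19:C/H; 20:Y/S; 23:R/E.
There are 9 differences over 24 sites, so p = 9/24 = 0.375.

0.375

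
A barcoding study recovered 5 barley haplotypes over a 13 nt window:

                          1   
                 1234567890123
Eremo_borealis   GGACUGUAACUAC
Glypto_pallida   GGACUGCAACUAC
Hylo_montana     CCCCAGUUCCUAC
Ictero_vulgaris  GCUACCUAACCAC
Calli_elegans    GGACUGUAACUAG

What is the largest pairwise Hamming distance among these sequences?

Pairwise Hamming distances:
  Eremo_borealis vs Glypto_pallida: 1
  Eremo_borealis vs Hylo_montana: 6
  Eremo_borealis vs Ictero_vulgaris: 6
  Eremo_borealis vs Calli_elegans: 1
  Glypto_pallida vs Hylo_montana: 7
  Glypto_pallida vs Ictero_vulgaris: 7
  Glypto_pallida vs Calli_elegans: 2
  Hylo_montana vs Ictero_vulgaris: 8
  Hylo_montana vs Calli_elegans: 7
  Ictero_vulgaris vs Calli_elegans: 7
The largest is 8, between Hylo_montana and Ictero_vulgaris.

8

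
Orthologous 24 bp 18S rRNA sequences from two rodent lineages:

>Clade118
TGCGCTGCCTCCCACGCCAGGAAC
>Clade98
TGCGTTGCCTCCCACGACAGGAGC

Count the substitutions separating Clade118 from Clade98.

The sequences differ at positions 5 (C/T), 17 (C/A), 23 (A/G).
That gives 3 mismatches out of 24 aligned sites, so the Hamming distance is 3.

3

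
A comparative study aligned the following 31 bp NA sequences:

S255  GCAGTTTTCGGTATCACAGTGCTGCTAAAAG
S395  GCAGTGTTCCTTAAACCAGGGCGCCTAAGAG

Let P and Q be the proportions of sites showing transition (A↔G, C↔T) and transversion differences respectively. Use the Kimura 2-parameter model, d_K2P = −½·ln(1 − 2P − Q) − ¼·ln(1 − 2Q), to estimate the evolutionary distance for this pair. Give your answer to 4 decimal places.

Mismatches occur at site 6 (T/G, transversion), site 10 (G/C, transversion), site 11 (G/T, transversion), site 14 (T/A, transversion), site 15 (C/A, transversion), site 16 (A/C, transversion), site 20 (T/G, transversion), site 23 (T/G, transversion), site 24 (G/C, transversion), site 29 (A/G, transition).
Of the 10 differences, 1 transition and 9 transversions over 31 sites: P = 1/31 = 0.032258, Q = 9/31 = 0.290323.
d = −0.5·ln(0.645161) − 0.25·ln(0.419354) = −0.5·(-0.438255) − 0.25·(-0.869040) = 0.4364.

0.4364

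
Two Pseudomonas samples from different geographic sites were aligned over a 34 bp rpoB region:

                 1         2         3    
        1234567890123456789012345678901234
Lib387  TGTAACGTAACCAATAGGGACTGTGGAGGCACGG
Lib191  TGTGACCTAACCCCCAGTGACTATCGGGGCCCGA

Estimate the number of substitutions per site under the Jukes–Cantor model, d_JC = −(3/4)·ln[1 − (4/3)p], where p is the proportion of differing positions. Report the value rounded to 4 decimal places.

Differing sites — 4:A/G; 7:G/C; 13:A/C; 14:A/C; 15:T/C; 18:G/T; 23:G/A; 25:G/C; 27:A/G; 31:A/C; 34:G/A.
p = 11/34 = 0.323529.
d = −0.75 · ln(1 − (4/3)·0.323529) = −0.75 · ln(0.568628) = −0.75 · (-0.564529) = 0.4234.

0.4234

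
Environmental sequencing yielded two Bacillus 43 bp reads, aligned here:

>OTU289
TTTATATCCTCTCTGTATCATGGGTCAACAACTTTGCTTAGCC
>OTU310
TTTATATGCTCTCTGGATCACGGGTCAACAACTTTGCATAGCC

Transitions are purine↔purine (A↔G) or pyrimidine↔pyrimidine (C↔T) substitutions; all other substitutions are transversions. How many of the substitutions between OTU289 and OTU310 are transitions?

Differing sites — 8:C/G (Tv); 16:T/G (Tv); 21:T/C (Ti); 38:T/A (Tv).
Of the 4 differences, 1 transition and 3 transversions, so the answer is 1.

1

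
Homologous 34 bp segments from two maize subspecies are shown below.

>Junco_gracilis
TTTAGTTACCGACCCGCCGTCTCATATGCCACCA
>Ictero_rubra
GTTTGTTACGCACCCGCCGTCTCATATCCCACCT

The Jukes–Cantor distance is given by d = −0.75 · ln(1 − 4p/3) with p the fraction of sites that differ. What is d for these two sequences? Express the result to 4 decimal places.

Differing sites — 1:T/G; 4:A/T; 10:C/G; 11:G/C; 28:G/C; 34:A/T.
p = 6/34 = 0.176471.
d = −0.75 · ln(1 − (4/3)·0.176471) = −0.75 · ln(0.764705) = −0.75 · (-0.268265) = 0.2012.

0.2012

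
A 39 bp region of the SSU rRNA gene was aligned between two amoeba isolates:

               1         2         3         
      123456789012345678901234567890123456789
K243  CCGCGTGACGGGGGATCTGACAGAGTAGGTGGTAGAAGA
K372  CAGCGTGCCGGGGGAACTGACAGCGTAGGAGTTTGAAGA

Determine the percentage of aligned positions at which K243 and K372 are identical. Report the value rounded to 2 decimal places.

82.05%

Mismatches occur at site 2 (C/A), site 8 (A/C), site 16 (T/A), site 24 (A/C), site 30 (T/A), site 32 (G/T), site 34 (A/T).
32 of the 39 sites match, so the percent identity is 32/39 × 100 = 82.05%.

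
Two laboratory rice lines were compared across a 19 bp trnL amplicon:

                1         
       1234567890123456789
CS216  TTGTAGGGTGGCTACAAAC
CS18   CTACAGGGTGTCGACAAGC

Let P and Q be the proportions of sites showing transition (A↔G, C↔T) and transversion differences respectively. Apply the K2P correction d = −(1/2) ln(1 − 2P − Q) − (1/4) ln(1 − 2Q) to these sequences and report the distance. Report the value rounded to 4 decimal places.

0.4327

Differing sites — 1:T/C (Ti); 3:G/A (Ti); 4:T/C (Ti); 11:G/T (Tv); 13:T/G (Tv); 18:A/G (Ti).
Of the 6 differences, 4 transitions and 2 transversions over 19 sites: P = 4/19 = 0.210526, Q = 2/19 = 0.105263.
d = −0.5·ln(0.473685) − 0.25·ln(0.789474) = −0.5·(-0.747213) − 0.25·(-0.236388) = 0.4327.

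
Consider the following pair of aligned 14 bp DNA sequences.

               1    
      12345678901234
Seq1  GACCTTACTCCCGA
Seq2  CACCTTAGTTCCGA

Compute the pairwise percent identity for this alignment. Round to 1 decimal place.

78.6%

Differing sites — 1:G/C; 8:C/G; 10:C/T.
11 of the 14 sites match, so the percent identity is 11/14 × 100 = 78.6%.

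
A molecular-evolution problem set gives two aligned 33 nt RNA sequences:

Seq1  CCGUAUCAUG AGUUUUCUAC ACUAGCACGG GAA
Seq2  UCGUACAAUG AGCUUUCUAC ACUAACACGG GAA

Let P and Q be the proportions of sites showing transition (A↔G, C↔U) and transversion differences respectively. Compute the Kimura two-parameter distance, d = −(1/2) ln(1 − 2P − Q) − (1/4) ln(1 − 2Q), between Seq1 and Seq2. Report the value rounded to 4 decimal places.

0.1749

Differing sites — 1:C/U (Ti); 6:U/C (Ti); 7:C/A (Tv); 13:U/C (Ti); 25:G/A (Ti).
Of the 5 differences, 4 transitions and 1 transversion over 33 sites: P = 4/33 = 0.121212, Q = 1/33 = 0.030303.
d = −0.5·ln(0.727273) − 0.25·ln(0.939394) = −0.5·(-0.318453) − 0.25·(-0.062520) = 0.1749.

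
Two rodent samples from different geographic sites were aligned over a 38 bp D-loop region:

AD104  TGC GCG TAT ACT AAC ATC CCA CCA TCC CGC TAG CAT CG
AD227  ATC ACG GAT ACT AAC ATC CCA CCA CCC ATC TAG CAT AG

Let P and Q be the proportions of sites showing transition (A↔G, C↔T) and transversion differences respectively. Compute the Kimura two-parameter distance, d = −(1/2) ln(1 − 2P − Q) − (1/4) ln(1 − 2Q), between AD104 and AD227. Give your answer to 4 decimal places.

0.2476

Differing sites — 1:T/A (Tv); 2:G/T (Tv); 4:G/A (Ti); 7:T/G (Tv); 25:T/C (Ti); 28:C/A (Tv); 29:G/T (Tv); 37:C/A (Tv).
Of the 8 differences, 2 transitions and 6 transversions over 38 sites: P = 2/38 = 0.052632, Q = 6/38 = 0.157895.
d = −0.5·ln(0.736841) − 0.25·ln(0.684210) = −0.5·(-0.305383) − 0.25·(-0.379490) = 0.2476.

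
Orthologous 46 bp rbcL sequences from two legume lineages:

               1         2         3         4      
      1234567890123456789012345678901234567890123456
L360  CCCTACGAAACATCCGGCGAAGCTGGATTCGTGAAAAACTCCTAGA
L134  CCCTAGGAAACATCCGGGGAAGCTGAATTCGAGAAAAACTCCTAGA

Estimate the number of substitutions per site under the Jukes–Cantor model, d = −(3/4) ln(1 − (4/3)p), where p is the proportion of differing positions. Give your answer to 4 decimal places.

Mismatches occur at site 6 (C/G), site 18 (C/G), site 26 (G/A), site 32 (T/A).
p = 4/46 = 0.086957.
d = −0.75 · ln(1 − (4/3)·0.086957) = −0.75 · ln(0.884057) = −0.75 · (-0.123234) = 0.0924.

0.0924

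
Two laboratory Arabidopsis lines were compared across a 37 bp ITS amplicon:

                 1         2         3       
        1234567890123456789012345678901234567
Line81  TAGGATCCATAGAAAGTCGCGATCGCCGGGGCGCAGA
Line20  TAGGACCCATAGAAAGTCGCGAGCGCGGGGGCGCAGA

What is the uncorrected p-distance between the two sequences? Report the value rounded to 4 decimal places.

0.0811

Differing sites — 6:T/C; 23:T/G; 27:C/G.
There are 3 differences over 37 sites, so p = 3/37 = 0.0811.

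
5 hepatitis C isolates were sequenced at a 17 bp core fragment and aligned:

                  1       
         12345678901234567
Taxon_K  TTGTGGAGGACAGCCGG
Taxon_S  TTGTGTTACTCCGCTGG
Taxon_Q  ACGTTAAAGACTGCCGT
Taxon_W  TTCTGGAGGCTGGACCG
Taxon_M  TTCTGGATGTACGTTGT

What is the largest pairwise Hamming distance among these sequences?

Pairwise Hamming distances:
  Taxon_K vs Taxon_S: 7
  Taxon_K vs Taxon_Q: 7
  Taxon_K vs Taxon_W: 6
  Taxon_K vs Taxon_M: 8
  Taxon_S vs Taxon_Q: 10
  Taxon_S vs Taxon_W: 11
  Taxon_S vs Taxon_M: 8
  Taxon_Q vs Taxon_W: 12
  Taxon_Q vs Taxon_M: 11
  Taxon_W vs Taxon_M: 8
The largest is 12, between Taxon_Q and Taxon_W.

12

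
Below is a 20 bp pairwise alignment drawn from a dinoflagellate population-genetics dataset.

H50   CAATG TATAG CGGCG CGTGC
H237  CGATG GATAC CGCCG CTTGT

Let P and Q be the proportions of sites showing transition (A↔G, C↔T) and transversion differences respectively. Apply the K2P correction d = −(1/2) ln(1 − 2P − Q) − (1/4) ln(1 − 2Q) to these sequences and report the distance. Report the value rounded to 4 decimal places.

0.3831

Differing sites — 2:A/G (Ti); 6:T/G (Tv); 10:G/C (Tv); 13:G/C (Tv); 17:G/T (Tv); 20:C/T (Ti).
Of the 6 differences, 2 transitions and 4 transversions over 20 sites: P = 2/20 = 0.100000, Q = 4/20 = 0.200000.
d = −0.5·ln(0.600000) − 0.25·ln(0.600000) = −0.5·(-0.510826) − 0.25·(-0.510826) = 0.3831.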